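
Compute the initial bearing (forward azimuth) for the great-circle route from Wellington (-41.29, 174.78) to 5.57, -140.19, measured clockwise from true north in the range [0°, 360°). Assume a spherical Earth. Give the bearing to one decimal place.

Δλ = -140.19 − 174.78 = -314.97°; wrapped into (−180°, 180°]: 45.03°.
θ = atan2( sin Δλ · cos φ₂ , cos φ₁ · sin φ₂ − sin φ₁ · cos φ₂ · cos Δλ )
  = atan2(0.70414, 0.53708) = 52.665° → normalised to [0°, 360°): 52.665°.

52.7°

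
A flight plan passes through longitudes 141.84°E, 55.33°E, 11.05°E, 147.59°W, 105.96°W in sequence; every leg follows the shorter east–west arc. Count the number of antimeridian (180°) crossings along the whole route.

Leg 1: +141.84° → +55.33°, shortest Δλ = -86.51° (west) — does not cross 180°.
Leg 2: +55.33° → +11.05°, shortest Δλ = -44.28° (west) — does not cross 180°.
Leg 3: +11.05° → -147.59°, shortest Δλ = -158.64° (west) — does not cross 180°.
Leg 4: -147.59° → -105.96°, shortest Δλ = 41.63° (east) — does not cross 180°.
Total crossings: 0.

0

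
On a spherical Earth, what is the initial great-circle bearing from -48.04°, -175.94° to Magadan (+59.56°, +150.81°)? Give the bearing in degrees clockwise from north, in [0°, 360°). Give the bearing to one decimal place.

342.7°

Δλ = 150.81 − -175.94 = 326.75°; wrapped into (−180°, 180°]: -33.25°.
θ = atan2( sin Δλ · cos φ₂ , cos φ₁ · sin φ₂ − sin φ₁ · cos φ₂ · cos Δλ )
  = atan2(-0.27778, 0.89151) = -17.306° → normalised to [0°, 360°): 342.694°.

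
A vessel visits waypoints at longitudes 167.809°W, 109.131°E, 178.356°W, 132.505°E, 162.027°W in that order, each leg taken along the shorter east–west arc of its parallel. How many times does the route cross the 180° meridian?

Leg 1: -167.809° → +109.131°, shortest Δλ = -83.06° (west) — crosses 180°.
Leg 2: +109.131° → -178.356°, shortest Δλ = 72.513° (east) — crosses 180°.
Leg 3: -178.356° → +132.505°, shortest Δλ = -49.139° (west) — crosses 180°.
Leg 4: +132.505° → -162.027°, shortest Δλ = 65.468° (east) — crosses 180°.
Total crossings: 4.

4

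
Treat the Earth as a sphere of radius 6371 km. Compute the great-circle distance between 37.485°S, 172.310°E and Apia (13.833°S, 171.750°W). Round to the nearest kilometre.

Δλ = -171.750 − 172.310 = -344.060°; wrapped into (−180°, 180°]: 15.940°.
Δφ = -13.833 − -37.485 = 23.652°.
a = sin²(Δφ/2) + cos φ₁ · cos φ₂ · sin²(Δλ/2) = 0.056813.
c = 2·atan2(√a, √(1−a)) = 0.48134 rad → d = 6371·c ≈ 3066.65 km.

3067 km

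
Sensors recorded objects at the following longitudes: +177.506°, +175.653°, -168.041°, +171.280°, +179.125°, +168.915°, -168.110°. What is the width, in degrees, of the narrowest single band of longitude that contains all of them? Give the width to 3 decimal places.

Sort the longitudes: -168.110°, -168.041°, +168.915°, +171.280°, +175.653°, +177.506°, +179.125°.
Eastward gaps between consecutive values (wrapping around): 0.069°, 336.956°, 2.365°, 4.373°, 1.853°, 1.619°, 12.765°.
Largest gap = 336.956° ⇒ minimal covering band is its complement: 360° − 336.956° = 23.044°.
Band runs from +168.915° eastward to -168.041°, crossing the antimeridian.

23.044°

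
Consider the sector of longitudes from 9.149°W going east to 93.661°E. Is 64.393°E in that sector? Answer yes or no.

Yes

Band width going east from -9.149° to +93.661°: ((93.661 − -9.149) mod 360) = 102.810°.
Offset of +64.393° east of the west edge: ((64.393 − -9.149) mod 360) = 73.542°.
73.542° ≤ 102.810° ⇒ inside.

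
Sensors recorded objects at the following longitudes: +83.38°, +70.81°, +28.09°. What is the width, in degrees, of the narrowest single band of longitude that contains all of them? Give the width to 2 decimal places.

Sort the longitudes: +28.09°, +70.81°, +83.38°.
Eastward gaps between consecutive values (wrapping around): 42.72°, 12.57°, 304.71°.
Largest gap = 304.71° ⇒ minimal covering band is its complement: 360° − 304.71° = 55.29°.
Band runs from +28.09° eastward to +83.38°.

55.29°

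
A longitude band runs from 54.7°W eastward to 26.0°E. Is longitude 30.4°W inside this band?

Yes

Band width going east from -54.7° to +26.0°: ((26.0 − -54.7) mod 360) = 80.7°.
Offset of -30.4° east of the west edge: ((-30.4 − -54.7) mod 360) = 24.3°.
24.3° ≤ 80.7° ⇒ inside.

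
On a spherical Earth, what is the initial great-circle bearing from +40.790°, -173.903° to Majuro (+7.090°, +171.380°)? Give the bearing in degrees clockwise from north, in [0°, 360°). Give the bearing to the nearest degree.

205°

Δλ = 171.380 − -173.903 = 345.283°; wrapped into (−180°, 180°]: -14.717°.
θ = atan2( sin Δλ · cos φ₂ , cos φ₁ · sin φ₂ − sin φ₁ · cos φ₂ · cos Δλ )
  = atan2(-0.25210, -0.53358) = -154.710° → normalised to [0°, 360°): 205.290°.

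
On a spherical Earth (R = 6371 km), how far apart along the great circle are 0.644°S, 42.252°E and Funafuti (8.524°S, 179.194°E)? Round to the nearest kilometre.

Δλ = 179.194 − 42.252 = 136.942°.
Δφ = -8.524 − -0.644 = -7.880°.
a = sin²(Δφ/2) + cos φ₁ · cos φ₂ · sin²(Δλ/2) = 0.860440.
c = 2·atan2(√a, √(1−a)) = 2.37587 rad → d = 6371·c ≈ 15136.65 km.

15137 km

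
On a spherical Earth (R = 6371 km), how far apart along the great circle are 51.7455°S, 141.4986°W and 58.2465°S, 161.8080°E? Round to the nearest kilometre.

Δλ = 161.8080 − -141.4986 = 303.3066°; wrapped into (−180°, 180°]: -56.6934°.
Δφ = -58.2465 − -51.7455 = -6.5010°.
a = sin²(Δφ/2) + cos φ₁ · cos φ₂ · sin²(Δλ/2) = 0.076673.
c = 2·atan2(√a, √(1−a)) = 0.56113 rad → d = 6371·c ≈ 3574.96 km.

3575 km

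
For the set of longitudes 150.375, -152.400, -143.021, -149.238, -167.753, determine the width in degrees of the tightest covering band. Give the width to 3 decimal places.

66.604°

Sort the longitudes: -167.753°, -152.400°, -149.238°, -143.021°, +150.375°.
Eastward gaps between consecutive values (wrapping around): 15.353°, 3.162°, 6.217°, 293.396°, 41.872°.
Largest gap = 293.396° ⇒ minimal covering band is its complement: 360° − 293.396° = 66.604°.
Band runs from +150.375° eastward to -143.021°, crossing the antimeridian.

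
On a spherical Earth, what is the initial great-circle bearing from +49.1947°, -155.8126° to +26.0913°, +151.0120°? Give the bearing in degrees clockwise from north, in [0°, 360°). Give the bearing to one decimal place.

260.5°

Δλ = 151.0120 − -155.8126 = 306.8246°; wrapped into (−180°, 180°]: -53.1754°.
θ = atan2( sin Δλ · cos φ₂ , cos φ₁ · sin φ₂ − sin φ₁ · cos φ₂ · cos Δλ )
  = atan2(-0.71890, -0.12004) = -99.480° → normalised to [0°, 360°): 260.520°.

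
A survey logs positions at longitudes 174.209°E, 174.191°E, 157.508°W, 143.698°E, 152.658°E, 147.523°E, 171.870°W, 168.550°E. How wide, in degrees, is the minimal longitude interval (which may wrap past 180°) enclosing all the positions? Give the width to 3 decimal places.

Sort the longitudes: -171.870°, -157.508°, +143.698°, +147.523°, +152.658°, +168.550°, +174.191°, +174.209°.
Eastward gaps between consecutive values (wrapping around): 14.362°, 301.206°, 3.825°, 5.135°, 15.892°, 5.641°, 0.018°, 13.921°.
Largest gap = 301.206° ⇒ minimal covering band is its complement: 360° − 301.206° = 58.794°.
Band runs from +143.698° eastward to -157.508°, crossing the antimeridian.

58.794°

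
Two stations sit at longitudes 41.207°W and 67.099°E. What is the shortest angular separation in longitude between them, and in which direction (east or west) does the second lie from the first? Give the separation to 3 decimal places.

Raw difference: 67.099 − -41.207 = 108.306°.
Normalise into (−180°, 180°]: 108.306° stays 108.306°.
Positive ⇒ the second point lies to the east; separation 108.306°.

108.306° east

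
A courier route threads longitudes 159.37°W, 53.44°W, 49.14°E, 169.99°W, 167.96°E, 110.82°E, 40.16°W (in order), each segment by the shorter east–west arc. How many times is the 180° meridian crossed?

Leg 1: -159.37° → -53.44°, shortest Δλ = 105.93° (east) — does not cross 180°.
Leg 2: -53.44° → +49.14°, shortest Δλ = 102.58° (east) — does not cross 180°.
Leg 3: +49.14° → -169.99°, shortest Δλ = 140.87° (east) — crosses 180°.
Leg 4: -169.99° → +167.96°, shortest Δλ = -22.05° (west) — crosses 180°.
Leg 5: +167.96° → +110.82°, shortest Δλ = -57.14° (west) — does not cross 180°.
Leg 6: +110.82° → -40.16°, shortest Δλ = -150.98° (west) — does not cross 180°.
Total crossings: 2.

2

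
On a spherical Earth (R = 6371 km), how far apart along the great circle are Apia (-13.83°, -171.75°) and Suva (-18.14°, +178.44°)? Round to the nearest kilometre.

Δλ = 178.44 − -171.75 = 350.19°; wrapped into (−180°, 180°]: -9.81°.
Δφ = -18.14 − -13.83 = -4.31°.
a = sin²(Δφ/2) + cos φ₁ · cos φ₂ · sin²(Δλ/2) = 0.008160.
c = 2·atan2(√a, √(1−a)) = 0.18091 rad → d = 6371·c ≈ 1152.60 km.

1153 km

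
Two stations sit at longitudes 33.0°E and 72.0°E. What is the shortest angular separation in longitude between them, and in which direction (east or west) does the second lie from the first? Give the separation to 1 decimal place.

39.0° east

Raw difference: 72.0 − 33.0 = 39.0°.
Normalise into (−180°, 180°]: 39.0° stays 39.0°.
Positive ⇒ the second point lies to the east; separation 39.0°.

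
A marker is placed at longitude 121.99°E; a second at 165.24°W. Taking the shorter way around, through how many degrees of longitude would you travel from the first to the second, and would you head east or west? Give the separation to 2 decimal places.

72.77° east

Raw difference: -165.24 − 121.99 = -287.23°.
Normalise into (−180°, 180°]: -287.23° + 360° = 72.77°.
Positive ⇒ the second point lies to the east; separation 72.77°.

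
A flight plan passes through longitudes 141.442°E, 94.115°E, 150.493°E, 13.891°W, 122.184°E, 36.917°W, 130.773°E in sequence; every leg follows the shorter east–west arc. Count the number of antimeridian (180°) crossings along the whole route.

Leg 1: +141.442° → +94.115°, shortest Δλ = -47.327° (west) — does not cross 180°.
Leg 2: +94.115° → +150.493°, shortest Δλ = 56.378° (east) — does not cross 180°.
Leg 3: +150.493° → -13.891°, shortest Δλ = -164.384° (west) — does not cross 180°.
Leg 4: -13.891° → +122.184°, shortest Δλ = 136.075° (east) — does not cross 180°.
Leg 5: +122.184° → -36.917°, shortest Δλ = -159.101° (west) — does not cross 180°.
Leg 6: -36.917° → +130.773°, shortest Δλ = 167.69° (east) — does not cross 180°.
Total crossings: 0.

0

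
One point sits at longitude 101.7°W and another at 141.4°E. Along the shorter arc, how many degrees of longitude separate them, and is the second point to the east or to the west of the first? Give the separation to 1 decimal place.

116.9° west

Raw difference: 141.4 − -101.7 = 243.1°.
Normalise into (−180°, 180°]: 243.1° − 360° = -116.9°.
Negative ⇒ the second point lies to the west; separation 116.9°.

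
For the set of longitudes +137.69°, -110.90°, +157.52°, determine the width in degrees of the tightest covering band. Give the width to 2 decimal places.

Sort the longitudes: -110.90°, +137.69°, +157.52°.
Eastward gaps between consecutive values (wrapping around): 248.59°, 19.83°, 91.58°.
Largest gap = 248.59° ⇒ minimal covering band is its complement: 360° − 248.59° = 111.41°.
Band runs from +137.69° eastward to -110.90°, crossing the antimeridian.

111.41°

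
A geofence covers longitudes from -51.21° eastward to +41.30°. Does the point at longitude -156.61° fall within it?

No

Band width going east from -51.21° to +41.30°: ((41.30 − -51.21) mod 360) = 92.51°.
Offset of -156.61° east of the west edge: ((-156.61 − -51.21) mod 360) = 254.60°.
254.60° > 92.51° ⇒ outside.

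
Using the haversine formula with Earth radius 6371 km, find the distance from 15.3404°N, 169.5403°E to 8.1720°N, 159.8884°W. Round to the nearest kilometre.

3418 km

Δλ = -159.8884 − 169.5403 = -329.4287°; wrapped into (−180°, 180°]: 30.5713°.
Δφ = 8.1720 − 15.3404 = -7.1684°.
a = sin²(Δφ/2) + cos φ₁ · cos φ₂ · sin²(Δλ/2) = 0.070253.
c = 2·atan2(√a, √(1−a)) = 0.53652 rad → d = 6371·c ≈ 3418.15 km.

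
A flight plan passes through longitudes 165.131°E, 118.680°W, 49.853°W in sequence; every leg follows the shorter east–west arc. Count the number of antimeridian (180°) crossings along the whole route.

Leg 1: +165.131° → -118.680°, shortest Δλ = 76.189° (east) — crosses 180°.
Leg 2: -118.680° → -49.853°, shortest Δλ = 68.827° (east) — does not cross 180°.
Total crossings: 1.

1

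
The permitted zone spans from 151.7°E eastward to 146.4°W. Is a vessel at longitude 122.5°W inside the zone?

No

Band width going east from +151.7° to -146.4°: ((-146.4 − 151.7) mod 360) = 61.9°.
Offset of -122.5° east of the west edge: ((-122.5 − 151.7) mod 360) = 85.8°.
85.8° > 61.9° ⇒ outside.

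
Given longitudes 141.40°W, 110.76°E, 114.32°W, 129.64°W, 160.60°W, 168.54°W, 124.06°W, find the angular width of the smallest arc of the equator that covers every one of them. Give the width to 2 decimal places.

134.92°

Sort the longitudes: -168.54°, -160.60°, -141.40°, -129.64°, -124.06°, -114.32°, +110.76°.
Eastward gaps between consecutive values (wrapping around): 7.94°, 19.20°, 11.76°, 5.58°, 9.74°, 225.08°, 80.70°.
Largest gap = 225.08° ⇒ minimal covering band is its complement: 360° − 225.08° = 134.92°.
Band runs from +110.76° eastward to -114.32°, crossing the antimeridian.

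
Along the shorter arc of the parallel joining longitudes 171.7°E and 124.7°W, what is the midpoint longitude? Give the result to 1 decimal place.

Signed shortest Δλ from +171.7° to -124.7° is +63.6°.
Midpoint longitude = +171.7° + (+63.6°)/2 = +171.7° + 31.8° = +203.5°.
Normalise into (−180°, 180°]: -156.5°.
(The naïve average (+171.7 + -124.7)/2 = 23.5° is on the wrong side of the globe.)

156.5°W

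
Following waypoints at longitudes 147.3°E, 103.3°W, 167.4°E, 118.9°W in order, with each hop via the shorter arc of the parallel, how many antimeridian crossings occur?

3

Leg 1: +147.3° → -103.3°, shortest Δλ = 109.4° (east) — crosses 180°.
Leg 2: -103.3° → +167.4°, shortest Δλ = -89.3° (west) — crosses 180°.
Leg 3: +167.4° → -118.9°, shortest Δλ = 73.7° (east) — crosses 180°.
Total crossings: 3.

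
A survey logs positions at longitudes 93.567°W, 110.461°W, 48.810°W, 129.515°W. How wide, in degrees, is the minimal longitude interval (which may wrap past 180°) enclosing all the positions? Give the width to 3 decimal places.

80.705°

Sort the longitudes: -129.515°, -110.461°, -93.567°, -48.810°.
Eastward gaps between consecutive values (wrapping around): 19.054°, 16.894°, 44.757°, 279.295°.
Largest gap = 279.295° ⇒ minimal covering band is its complement: 360° − 279.295° = 80.705°.
Band runs from -129.515° eastward to -48.810°.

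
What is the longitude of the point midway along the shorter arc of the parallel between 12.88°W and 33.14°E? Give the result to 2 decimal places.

Signed shortest Δλ from -12.88° to +33.14° is +46.02°.
Midpoint longitude = -12.88° + (+46.02°)/2 = -12.88° + 23.01° = +10.13°.

10.13°E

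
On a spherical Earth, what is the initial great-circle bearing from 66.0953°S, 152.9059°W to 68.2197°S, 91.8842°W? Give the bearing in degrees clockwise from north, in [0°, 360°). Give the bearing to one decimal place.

123.1°

Δλ = -91.8842 − -152.9059 = 61.0217°.
θ = atan2( sin Δλ · cos φ₂ , cos φ₁ · sin φ₂ − sin φ₁ · cos φ₂ · cos Δλ )
  = atan2(0.32459, -0.21194) = 123.143° → normalised to [0°, 360°): 123.143°.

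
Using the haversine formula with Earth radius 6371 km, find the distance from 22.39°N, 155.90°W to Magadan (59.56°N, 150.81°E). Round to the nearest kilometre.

Δλ = 150.81 − -155.90 = 306.71°; wrapped into (−180°, 180°]: -53.29°.
Δφ = 59.56 − 22.39 = 37.17°.
a = sin²(Δφ/2) + cos φ₁ · cos φ₂ · sin²(Δλ/2) = 0.195789.
c = 2·atan2(√a, √(1−a)) = 0.91672 rad → d = 6371·c ≈ 5840.45 km.

5840 km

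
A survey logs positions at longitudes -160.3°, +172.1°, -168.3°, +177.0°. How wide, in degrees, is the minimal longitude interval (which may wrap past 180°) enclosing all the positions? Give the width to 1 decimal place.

27.6°

Sort the longitudes: -168.3°, -160.3°, +172.1°, +177.0°.
Eastward gaps between consecutive values (wrapping around): 8.0°, 332.4°, 4.9°, 14.7°.
Largest gap = 332.4° ⇒ minimal covering band is its complement: 360° − 332.4° = 27.6°.
Band runs from +172.1° eastward to -160.3°, crossing the antimeridian.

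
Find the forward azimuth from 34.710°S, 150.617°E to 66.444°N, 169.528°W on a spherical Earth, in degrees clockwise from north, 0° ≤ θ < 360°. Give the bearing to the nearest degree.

Δλ = -169.528 − 150.617 = -320.145°; wrapped into (−180°, 180°]: 39.855°.
θ = atan2( sin Δλ · cos φ₂ , cos φ₁ · sin φ₂ − sin φ₁ · cos φ₂ · cos Δλ )
  = atan2(0.25611, 0.92824) = 15.425° → normalised to [0°, 360°): 15.425°.

15°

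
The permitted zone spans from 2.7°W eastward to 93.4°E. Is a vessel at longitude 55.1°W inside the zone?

Band width going east from -2.7° to +93.4°: ((93.4 − -2.7) mod 360) = 96.1°.
Offset of -55.1° east of the west edge: ((-55.1 − -2.7) mod 360) = 307.6°.
307.6° > 96.1° ⇒ outside.

No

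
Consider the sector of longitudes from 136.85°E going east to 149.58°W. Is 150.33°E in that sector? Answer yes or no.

Yes

Band width going east from +136.85° to -149.58°: ((-149.58 − 136.85) mod 360) = 73.57°.
Offset of +150.33° east of the west edge: ((150.33 − 136.85) mod 360) = 13.48°.
13.48° ≤ 73.57° ⇒ inside.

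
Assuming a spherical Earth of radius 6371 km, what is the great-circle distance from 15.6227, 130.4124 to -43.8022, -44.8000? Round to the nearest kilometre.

16849 km

Δλ = -44.8000 − 130.4124 = -175.2124°.
Δφ = -43.8022 − 15.6227 = -59.4249°.
a = sin²(Δφ/2) + cos φ₁ · cos φ₂ · sin²(Δλ/2) = 0.939524.
c = 2·atan2(√a, √(1−a)) = 2.64466 rad → d = 6371·c ≈ 16849.11 km.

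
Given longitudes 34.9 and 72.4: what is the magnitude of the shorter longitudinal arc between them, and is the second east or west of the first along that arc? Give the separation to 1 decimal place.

Raw difference: 72.4 − 34.9 = 37.5°.
Normalise into (−180°, 180°]: 37.5° stays 37.5°.
Positive ⇒ the second point lies to the east; separation 37.5°.

37.5° east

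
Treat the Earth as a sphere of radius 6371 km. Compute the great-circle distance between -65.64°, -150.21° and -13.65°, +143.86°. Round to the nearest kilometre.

Δλ = 143.86 − -150.21 = 294.07°; wrapped into (−180°, 180°]: -65.93°.
Δφ = -13.65 − -65.64 = 51.99°.
a = sin²(Δφ/2) + cos φ₁ · cos φ₂ · sin²(Δλ/2) = 0.310772.
c = 2·atan2(√a, √(1−a)) = 1.18267 rad → d = 6371·c ≈ 7534.79 km.

7535 km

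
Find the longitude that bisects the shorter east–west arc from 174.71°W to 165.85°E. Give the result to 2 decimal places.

175.57°E

Signed shortest Δλ from -174.71° to +165.85° is -19.44°.
Midpoint longitude = -174.71° + (-19.44°)/2 = -174.71° − 9.72° = -184.43°.
Normalise into (−180°, 180°]: +175.57°.
(The naïve average (-174.71 + +165.85)/2 = -4.43° is on the wrong side of the globe.)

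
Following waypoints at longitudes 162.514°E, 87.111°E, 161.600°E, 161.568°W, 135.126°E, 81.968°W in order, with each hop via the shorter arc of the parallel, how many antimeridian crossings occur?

3

Leg 1: +162.514° → +87.111°, shortest Δλ = -75.403° (west) — does not cross 180°.
Leg 2: +87.111° → +161.600°, shortest Δλ = 74.489° (east) — does not cross 180°.
Leg 3: +161.600° → -161.568°, shortest Δλ = 36.832° (east) — crosses 180°.
Leg 4: -161.568° → +135.126°, shortest Δλ = -63.306° (west) — crosses 180°.
Leg 5: +135.126° → -81.968°, shortest Δλ = 142.906° (east) — crosses 180°.
Total crossings: 3.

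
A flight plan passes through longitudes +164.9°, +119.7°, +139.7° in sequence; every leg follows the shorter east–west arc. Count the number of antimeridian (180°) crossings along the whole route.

0

Leg 1: +164.9° → +119.7°, shortest Δλ = -45.2° (west) — does not cross 180°.
Leg 2: +119.7° → +139.7°, shortest Δλ = 20.0° (east) — does not cross 180°.
Total crossings: 0.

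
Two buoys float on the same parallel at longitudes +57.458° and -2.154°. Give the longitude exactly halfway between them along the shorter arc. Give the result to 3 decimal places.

Signed shortest Δλ from +57.458° to -2.154° is -59.612°.
Midpoint longitude = +57.458° + (-59.612°)/2 = +57.458° − 29.806° = +27.652°.

+27.652°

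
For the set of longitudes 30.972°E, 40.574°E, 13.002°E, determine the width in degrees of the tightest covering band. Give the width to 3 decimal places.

Sort the longitudes: +13.002°, +30.972°, +40.574°.
Eastward gaps between consecutive values (wrapping around): 17.970°, 9.602°, 332.428°.
Largest gap = 332.428° ⇒ minimal covering band is its complement: 360° − 332.428° = 27.572°.
Band runs from +13.002° eastward to +40.574°.

27.572°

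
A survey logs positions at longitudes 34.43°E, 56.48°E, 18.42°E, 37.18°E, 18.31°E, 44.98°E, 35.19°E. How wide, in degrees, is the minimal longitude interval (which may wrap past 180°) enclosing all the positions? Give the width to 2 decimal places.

Sort the longitudes: +18.31°, +18.42°, +34.43°, +35.19°, +37.18°, +44.98°, +56.48°.
Eastward gaps between consecutive values (wrapping around): 0.11°, 16.01°, 0.76°, 1.99°, 7.80°, 11.50°, 321.83°.
Largest gap = 321.83° ⇒ minimal covering band is its complement: 360° − 321.83° = 38.17°.
Band runs from +18.31° eastward to +56.48°.

38.17°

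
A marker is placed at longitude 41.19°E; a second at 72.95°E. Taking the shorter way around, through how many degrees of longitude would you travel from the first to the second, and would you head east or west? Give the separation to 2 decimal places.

Raw difference: 72.95 − 41.19 = 31.76°.
Normalise into (−180°, 180°]: 31.76° stays 31.76°.
Positive ⇒ the second point lies to the east; separation 31.76°.

31.76° east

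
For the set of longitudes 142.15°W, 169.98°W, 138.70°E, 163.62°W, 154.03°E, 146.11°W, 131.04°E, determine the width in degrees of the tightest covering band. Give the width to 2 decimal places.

86.81°

Sort the longitudes: -169.98°, -163.62°, -146.11°, -142.15°, +131.04°, +138.70°, +154.03°.
Eastward gaps between consecutive values (wrapping around): 6.36°, 17.51°, 3.96°, 273.19°, 7.66°, 15.33°, 35.99°.
Largest gap = 273.19° ⇒ minimal covering band is its complement: 360° − 273.19° = 86.81°.
Band runs from +131.04° eastward to -142.15°, crossing the antimeridian.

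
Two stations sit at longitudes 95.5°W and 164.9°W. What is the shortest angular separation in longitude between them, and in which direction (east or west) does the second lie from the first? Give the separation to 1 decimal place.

69.4° west

Raw difference: -164.9 − -95.5 = -69.4°.
Normalise into (−180°, 180°]: -69.4° stays -69.4°.
Negative ⇒ the second point lies to the west; separation 69.4°.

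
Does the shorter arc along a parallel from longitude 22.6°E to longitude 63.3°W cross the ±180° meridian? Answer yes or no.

No

Signed shortest Δλ = ((-63.3 − 22.6 + 180) mod 360) − 180 = -85.9°.
Going west by 85.9° from +22.6° reaches -63.3° without touching 180°.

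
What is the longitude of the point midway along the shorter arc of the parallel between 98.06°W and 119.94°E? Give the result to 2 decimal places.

169.06°W

Signed shortest Δλ from -98.06° to +119.94° is -142.00°.
Midpoint longitude = -98.06° + (-142.00°)/2 = -98.06° − 71.00° = -169.06°.
(The naïve average (-98.06 + +119.94)/2 = 10.94° is on the wrong side of the globe.)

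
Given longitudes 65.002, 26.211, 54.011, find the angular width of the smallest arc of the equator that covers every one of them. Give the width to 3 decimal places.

Sort the longitudes: +26.211°, +54.011°, +65.002°.
Eastward gaps between consecutive values (wrapping around): 27.800°, 10.991°, 321.209°.
Largest gap = 321.209° ⇒ minimal covering band is its complement: 360° − 321.209° = 38.791°.
Band runs from +26.211° eastward to +65.002°.

38.791°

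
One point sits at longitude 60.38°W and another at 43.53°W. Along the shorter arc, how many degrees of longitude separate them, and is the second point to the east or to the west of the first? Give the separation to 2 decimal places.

16.85° east

Raw difference: -43.53 − -60.38 = 16.85°.
Normalise into (−180°, 180°]: 16.85° stays 16.85°.
Positive ⇒ the second point lies to the east; separation 16.85°.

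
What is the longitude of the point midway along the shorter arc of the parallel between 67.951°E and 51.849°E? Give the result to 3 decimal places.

Signed shortest Δλ from +67.951° to +51.849° is -16.102°.
Midpoint longitude = +67.951° + (-16.102°)/2 = +67.951° − 8.051° = +59.900°.

59.900°E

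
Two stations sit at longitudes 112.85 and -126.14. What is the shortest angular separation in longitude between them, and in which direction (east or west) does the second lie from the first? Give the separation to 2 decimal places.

Raw difference: -126.14 − 112.85 = -238.99°.
Normalise into (−180°, 180°]: -238.99° + 360° = 121.01°.
Positive ⇒ the second point lies to the east; separation 121.01°.

121.01° east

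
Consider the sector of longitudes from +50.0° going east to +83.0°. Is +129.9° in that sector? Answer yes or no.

No

Band width going east from +50.0° to +83.0°: ((83.0 − 50.0) mod 360) = 33.0°.
Offset of +129.9° east of the west edge: ((129.9 − 50.0) mod 360) = 79.9°.
79.9° > 33.0° ⇒ outside.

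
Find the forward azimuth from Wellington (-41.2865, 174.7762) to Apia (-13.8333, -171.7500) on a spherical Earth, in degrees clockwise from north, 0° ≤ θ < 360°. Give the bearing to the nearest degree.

Δλ = -171.7500 − 174.7762 = -346.5262°; wrapped into (−180°, 180°]: 13.4738°.
θ = atan2( sin Δλ · cos φ₂ , cos φ₁ · sin φ₂ − sin φ₁ · cos φ₂ · cos Δλ )
  = atan2(0.22624, 0.44339) = 27.033° → normalised to [0°, 360°): 27.033°.

27°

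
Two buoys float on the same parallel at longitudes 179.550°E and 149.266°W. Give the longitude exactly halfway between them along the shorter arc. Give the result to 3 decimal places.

Signed shortest Δλ from +179.550° to -149.266° is +31.184°.
Midpoint longitude = +179.550° + (+31.184°)/2 = +179.550° + 15.592° = +195.142°.
Normalise into (−180°, 180°]: -164.858°.
(The naïve average (+179.550 + -149.266)/2 = 15.142° is on the wrong side of the globe.)

164.858°W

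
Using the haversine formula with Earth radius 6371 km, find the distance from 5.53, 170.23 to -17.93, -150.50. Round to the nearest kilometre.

5036 km

Δλ = -150.50 − 170.23 = -320.73°; wrapped into (−180°, 180°]: 39.27°.
Δφ = -17.93 − 5.53 = -23.46°.
a = sin²(Δφ/2) + cos φ₁ · cos φ₂ · sin²(Δλ/2) = 0.148261.
c = 2·atan2(√a, √(1−a)) = 0.79052 rad → d = 6371·c ≈ 5036.39 km.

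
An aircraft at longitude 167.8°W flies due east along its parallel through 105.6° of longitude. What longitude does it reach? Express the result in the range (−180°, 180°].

Start at -167.8°; shift +105.6° → -62.2°.
-62.2° already lies in (−180°, 180°].

62.2°W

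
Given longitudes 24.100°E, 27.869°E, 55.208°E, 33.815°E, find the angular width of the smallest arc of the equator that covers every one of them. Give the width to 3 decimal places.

31.108°

Sort the longitudes: +24.100°, +27.869°, +33.815°, +55.208°.
Eastward gaps between consecutive values (wrapping around): 3.769°, 5.946°, 21.393°, 328.892°.
Largest gap = 328.892° ⇒ minimal covering band is its complement: 360° − 328.892° = 31.108°.
Band runs from +24.100° eastward to +55.208°.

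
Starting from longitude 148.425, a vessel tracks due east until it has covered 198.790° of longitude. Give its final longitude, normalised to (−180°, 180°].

Start at +148.425°; shift +198.790° → +347.215°.
+347.215° lies outside (−180°, 180°]; subtract 360° → -12.785°.

-12.785°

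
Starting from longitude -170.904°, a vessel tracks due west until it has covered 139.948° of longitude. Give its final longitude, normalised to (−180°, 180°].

+49.148°

Start at -170.904°; shift −139.948° → -310.852°.
-310.852° lies outside (−180°, 180°]; add 360° → +49.148°.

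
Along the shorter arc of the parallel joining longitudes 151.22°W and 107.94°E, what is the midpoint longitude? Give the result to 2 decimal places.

158.36°E

Signed shortest Δλ from -151.22° to +107.94° is -100.84°.
Midpoint longitude = -151.22° + (-100.84°)/2 = -151.22° − 50.42° = -201.64°.
Normalise into (−180°, 180°]: +158.36°.
(The naïve average (-151.22 + +107.94)/2 = -21.64° is on the wrong side of the globe.)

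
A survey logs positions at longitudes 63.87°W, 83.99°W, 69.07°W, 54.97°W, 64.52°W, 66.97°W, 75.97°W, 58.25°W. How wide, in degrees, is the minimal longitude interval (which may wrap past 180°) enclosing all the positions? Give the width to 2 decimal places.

Sort the longitudes: -83.99°, -75.97°, -69.07°, -66.97°, -64.52°, -63.87°, -58.25°, -54.97°.
Eastward gaps between consecutive values (wrapping around): 8.02°, 6.90°, 2.10°, 2.45°, 0.65°, 5.62°, 3.28°, 330.98°.
Largest gap = 330.98° ⇒ minimal covering band is its complement: 360° − 330.98° = 29.02°.
Band runs from -83.99° eastward to -54.97°.

29.02°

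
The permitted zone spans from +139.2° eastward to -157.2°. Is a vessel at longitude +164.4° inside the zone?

Band width going east from +139.2° to -157.2°: ((-157.2 − 139.2) mod 360) = 63.6°.
Offset of +164.4° east of the west edge: ((164.4 − 139.2) mod 360) = 25.2°.
25.2° ≤ 63.6° ⇒ inside.

Yes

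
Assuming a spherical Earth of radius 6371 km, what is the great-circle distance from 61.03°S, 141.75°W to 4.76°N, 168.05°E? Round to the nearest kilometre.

Δλ = 168.05 − -141.75 = 309.80°; wrapped into (−180°, 180°]: -50.20°.
Δφ = 4.76 − -61.03 = 65.79°.
a = sin²(Δφ/2) + cos φ₁ · cos φ₂ · sin²(Δλ/2) = 0.381815.
c = 2·atan2(√a, √(1−a)) = 1.33217 rad → d = 6371·c ≈ 8487.24 km.

8487 km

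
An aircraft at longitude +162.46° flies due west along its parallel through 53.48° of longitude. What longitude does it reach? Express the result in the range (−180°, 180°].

+108.98°

Start at +162.46°; shift −53.48° → +108.98°.
+108.98° already lies in (−180°, 180°].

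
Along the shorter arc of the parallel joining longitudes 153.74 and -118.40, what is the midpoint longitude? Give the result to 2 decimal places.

Signed shortest Δλ from +153.74° to -118.40° is +87.86°.
Midpoint longitude = +153.74° + (+87.86°)/2 = +153.74° + 43.93° = +197.67°.
Normalise into (−180°, 180°]: -162.33°.
(The naïve average (+153.74 + -118.40)/2 = 17.67° is on the wrong side of the globe.)

-162.33°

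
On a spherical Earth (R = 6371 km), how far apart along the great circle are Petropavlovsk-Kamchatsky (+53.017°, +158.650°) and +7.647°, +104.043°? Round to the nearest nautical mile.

Δλ = 104.043 − 158.650 = -54.607°.
Δφ = 7.647 − 53.017 = -45.370°.
a = sin²(Δφ/2) + cos φ₁ · cos φ₂ · sin²(Δλ/2) = 0.274189.
c = 2·atan2(√a, √(1−a)) = 1.10221 rad → d = 6371·c ≈ 7022.20 km ≈ 3791.69 nmi.

3792 nmi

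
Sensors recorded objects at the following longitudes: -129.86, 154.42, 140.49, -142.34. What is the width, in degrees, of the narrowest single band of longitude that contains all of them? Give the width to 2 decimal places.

Sort the longitudes: -142.34°, -129.86°, +140.49°, +154.42°.
Eastward gaps between consecutive values (wrapping around): 12.48°, 270.35°, 13.93°, 63.24°.
Largest gap = 270.35° ⇒ minimal covering band is its complement: 360° − 270.35° = 89.65°.
Band runs from +140.49° eastward to -129.86°, crossing the antimeridian.

89.65°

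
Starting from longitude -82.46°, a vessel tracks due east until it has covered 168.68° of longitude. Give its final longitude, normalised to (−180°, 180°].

Start at -82.46°; shift +168.68° → +86.22°.
+86.22° already lies in (−180°, 180°].

+86.22°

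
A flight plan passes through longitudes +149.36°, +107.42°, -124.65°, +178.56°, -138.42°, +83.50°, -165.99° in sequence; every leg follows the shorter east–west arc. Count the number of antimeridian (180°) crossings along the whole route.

Leg 1: +149.36° → +107.42°, shortest Δλ = -41.94° (west) — does not cross 180°.
Leg 2: +107.42° → -124.65°, shortest Δλ = 127.93° (east) — crosses 180°.
Leg 3: -124.65° → +178.56°, shortest Δλ = -56.79° (west) — crosses 180°.
Leg 4: +178.56° → -138.42°, shortest Δλ = 43.02° (east) — crosses 180°.
Leg 5: -138.42° → +83.50°, shortest Δλ = -138.08° (west) — crosses 180°.
Leg 6: +83.50° → -165.99°, shortest Δλ = 110.51° (east) — crosses 180°.
Total crossings: 5.

5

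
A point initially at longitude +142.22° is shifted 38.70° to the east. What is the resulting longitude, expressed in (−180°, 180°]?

Start at +142.22°; shift +38.70° → +180.92°.
+180.92° lies outside (−180°, 180°]; subtract 360° → -179.08°.

-179.08°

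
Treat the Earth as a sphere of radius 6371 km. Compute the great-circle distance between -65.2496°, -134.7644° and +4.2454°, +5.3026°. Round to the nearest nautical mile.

6772 nmi

Δλ = 5.3026 − -134.7644 = 140.0670°.
Δφ = 4.2454 − -65.2496 = 69.4950°.
a = sin²(Δφ/2) + cos φ₁ · cos φ₂ · sin²(Δλ/2) = 0.693689.
c = 2·atan2(√a, √(1−a)) = 1.96858 rad → d = 6371·c ≈ 12541.84 km ≈ 6772.05 nmi.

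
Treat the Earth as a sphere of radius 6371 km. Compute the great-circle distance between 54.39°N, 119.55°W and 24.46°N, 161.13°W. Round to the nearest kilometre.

Δλ = -161.13 − -119.55 = -41.58°.
Δφ = 24.46 − 54.39 = -29.93°.
a = sin²(Δφ/2) + cos φ₁ · cos φ₂ · sin²(Δλ/2) = 0.133455.
c = 2·atan2(√a, √(1−a)) = 0.74794 rad → d = 6371·c ≈ 4765.14 km.

4765 km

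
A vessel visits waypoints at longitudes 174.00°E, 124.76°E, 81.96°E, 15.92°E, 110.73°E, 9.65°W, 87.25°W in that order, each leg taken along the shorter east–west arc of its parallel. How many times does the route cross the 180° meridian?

Leg 1: +174.00° → +124.76°, shortest Δλ = -49.24° (west) — does not cross 180°.
Leg 2: +124.76° → +81.96°, shortest Δλ = -42.8° (west) — does not cross 180°.
Leg 3: +81.96° → +15.92°, shortest Δλ = -66.04° (west) — does not cross 180°.
Leg 4: +15.92° → +110.73°, shortest Δλ = 94.81° (east) — does not cross 180°.
Leg 5: +110.73° → -9.65°, shortest Δλ = -120.38° (west) — does not cross 180°.
Leg 6: -9.65° → -87.25°, shortest Δλ = -77.6° (west) — does not cross 180°.
Total crossings: 0.

0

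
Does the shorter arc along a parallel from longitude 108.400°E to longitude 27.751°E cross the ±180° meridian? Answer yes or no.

No

Signed shortest Δλ = ((27.751 − 108.400 + 180) mod 360) − 180 = -80.649°.
Going west by 80.649° from +108.400° reaches +27.751° without touching 180°.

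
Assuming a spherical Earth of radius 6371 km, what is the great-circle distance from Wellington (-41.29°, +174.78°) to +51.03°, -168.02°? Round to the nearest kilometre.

10400 km

Δλ = -168.02 − 174.78 = -342.80°; wrapped into (−180°, 180°]: 17.20°.
Δφ = 51.03 − -41.29 = 92.32°.
a = sin²(Δφ/2) + cos φ₁ · cos φ₂ · sin²(Δλ/2) = 0.530807.
c = 2·atan2(√a, √(1−a)) = 1.63245 rad → d = 6371·c ≈ 10400.33 km.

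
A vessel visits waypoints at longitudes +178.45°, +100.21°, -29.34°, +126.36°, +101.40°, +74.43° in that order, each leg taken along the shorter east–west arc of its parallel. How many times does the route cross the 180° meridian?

Leg 1: +178.45° → +100.21°, shortest Δλ = -78.24° (west) — does not cross 180°.
Leg 2: +100.21° → -29.34°, shortest Δλ = -129.55° (west) — does not cross 180°.
Leg 3: -29.34° → +126.36°, shortest Δλ = 155.7° (east) — does not cross 180°.
Leg 4: +126.36° → +101.40°, shortest Δλ = -24.96° (west) — does not cross 180°.
Leg 5: +101.40° → +74.43°, shortest Δλ = -26.97° (west) — does not cross 180°.
Total crossings: 0.

0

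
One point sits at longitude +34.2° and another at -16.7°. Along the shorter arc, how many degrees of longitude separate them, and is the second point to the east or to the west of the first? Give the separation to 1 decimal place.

Raw difference: -16.7 − 34.2 = -50.9°.
Normalise into (−180°, 180°]: -50.9° stays -50.9°.
Negative ⇒ the second point lies to the west; separation 50.9°.

50.9° west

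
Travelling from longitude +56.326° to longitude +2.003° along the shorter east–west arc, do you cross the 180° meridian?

Signed shortest Δλ = ((2.003 − 56.326 + 180) mod 360) − 180 = -54.323°.
Going west by 54.323° from +56.326° reaches +2.003° without touching 180°.

No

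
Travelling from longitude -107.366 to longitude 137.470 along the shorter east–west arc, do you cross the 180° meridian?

Yes

Naïve |137.470 − -107.366| = 244.836° > 180°, so the shorter arc goes the other way round — across 180°.
Signed shortest Δλ = ((137.470 − -107.366 + 180) mod 360) − 180 = -115.164°.
Going west by 115.164° from -107.366° passes through 180° before reaching +137.470°.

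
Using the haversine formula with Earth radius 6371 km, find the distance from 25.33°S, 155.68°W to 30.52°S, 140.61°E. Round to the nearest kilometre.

Δλ = 140.61 − -155.68 = 296.29°; wrapped into (−180°, 180°]: -63.71°.
Δφ = -30.52 − -25.33 = -5.19°.
a = sin²(Δφ/2) + cos φ₁ · cos φ₂ · sin²(Δλ/2) = 0.218932.
c = 2·atan2(√a, √(1−a)) = 0.97383 rad → d = 6371·c ≈ 6204.27 km.

6204 km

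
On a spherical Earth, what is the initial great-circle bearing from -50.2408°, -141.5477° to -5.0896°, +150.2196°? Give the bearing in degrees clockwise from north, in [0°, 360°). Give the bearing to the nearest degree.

Δλ = 150.2196 − -141.5477 = 291.7673°; wrapped into (−180°, 180°]: -68.2327°.
θ = atan2( sin Δλ · cos φ₂ , cos φ₁ · sin φ₂ − sin φ₁ · cos φ₂ · cos Δλ )
  = atan2(-0.92504, 0.22722) = -76.200° → normalised to [0°, 360°): 283.800°.

284°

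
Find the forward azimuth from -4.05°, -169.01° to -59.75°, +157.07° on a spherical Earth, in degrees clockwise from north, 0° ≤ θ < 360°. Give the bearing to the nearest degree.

199°

Δλ = 157.07 − -169.01 = 326.08°; wrapped into (−180°, 180°]: -33.92°.
θ = atan2( sin Δλ · cos φ₂ , cos φ₁ · sin φ₂ − sin φ₁ · cos φ₂ · cos Δλ )
  = atan2(-0.28112, -0.83215) = -161.334° → normalised to [0°, 360°): 198.666°.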